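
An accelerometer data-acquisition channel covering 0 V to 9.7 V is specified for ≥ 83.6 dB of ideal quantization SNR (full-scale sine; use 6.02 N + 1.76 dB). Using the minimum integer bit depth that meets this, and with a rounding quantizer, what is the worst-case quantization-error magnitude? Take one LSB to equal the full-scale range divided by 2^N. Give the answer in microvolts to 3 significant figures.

296 µV

Full-scale range = 9.7 V.
Solving 6.02 N ≥ 83.6 − 1.76: N ≥ 13.595. Round up → N = 14.
LSB = 9.7 V / 2^14 = 0.59204 mV.
Half an LSB is 296 µV.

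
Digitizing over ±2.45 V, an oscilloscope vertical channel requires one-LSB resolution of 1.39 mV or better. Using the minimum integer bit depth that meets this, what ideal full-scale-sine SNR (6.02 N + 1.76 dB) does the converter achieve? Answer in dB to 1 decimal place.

74.0 dB

The full-scale span is 2.45 − (-2.45) = 4.9 V.
4.9 V / 1.39 mV = 3525. Since 2^11 = 2048 and 2^12 = 4096, N = 12.
Ideal SNR at N = 12: 6.02·12 + 1.76 = 74.0 dB.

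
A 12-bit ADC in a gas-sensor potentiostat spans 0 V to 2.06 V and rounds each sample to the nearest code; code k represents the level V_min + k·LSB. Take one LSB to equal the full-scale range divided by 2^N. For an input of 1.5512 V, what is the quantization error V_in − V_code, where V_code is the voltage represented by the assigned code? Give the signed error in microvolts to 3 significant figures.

Range is 2.06 V. LSB = 2.06 V / 2^12 ≈ 0.5029 mV.
(V_in − V_min)/LSB = (1.5512 − (0)) × 4096/2.06 = 3084.3278 → nearest code k = 3084.
V_code = V_min + k × range/2^12 = 0 + 3084 × 2.06/4096 = 1.551035156 V.
V_in − V_code = 1.5512 − (1.551035156) = +165 µV.

+165 µV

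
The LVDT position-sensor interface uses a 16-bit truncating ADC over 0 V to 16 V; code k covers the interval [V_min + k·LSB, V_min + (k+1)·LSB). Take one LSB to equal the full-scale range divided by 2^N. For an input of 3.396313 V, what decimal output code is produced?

Full-scale range = 16 V. LSB = 16 V / 2^16 ≈ 244.1 µV.
V_in − V_min = 3.396313 − (0) = 3.396313 V.
Divide by LSB: 3.396313 × 65536/16 = 13911.2980.
Truncating gives code 13911.

13911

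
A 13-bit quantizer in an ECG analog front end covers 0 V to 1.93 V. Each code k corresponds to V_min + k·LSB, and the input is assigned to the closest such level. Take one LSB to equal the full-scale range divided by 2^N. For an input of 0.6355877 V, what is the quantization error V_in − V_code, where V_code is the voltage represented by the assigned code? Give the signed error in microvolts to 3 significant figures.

−49.5 µV

Range is 1.93 V. LSB = 1.93 V / 2^13 ≈ 235.6 µV.
Position in LSBs: (0.6355877 − (0)) × 8192/1.93 = 2697.7899; rounding gives k = 2698.
V_code = 0 + (2698/8192) × 1.93 = 0.6356372070 V.
V_in − V_code = 0.6355877 − (0.6356372070) = −49.5 µV.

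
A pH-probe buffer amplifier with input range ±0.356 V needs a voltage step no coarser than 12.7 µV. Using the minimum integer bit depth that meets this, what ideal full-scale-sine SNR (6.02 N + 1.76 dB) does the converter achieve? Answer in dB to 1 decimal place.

98.1 dB

Full-scale range = 0.356 V − (-0.356 V) = 0.712 V.
Required number of levels: 0.712/12.7 µV = 56063; smallest N with 2^N ≥ that is 16.
Ideal SNR at N = 16: 6.02·16 + 1.76 = 98.1 dB.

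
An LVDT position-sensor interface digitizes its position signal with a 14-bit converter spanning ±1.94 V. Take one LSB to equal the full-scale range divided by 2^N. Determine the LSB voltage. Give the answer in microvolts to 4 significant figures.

Span: 1.94 V − (-1.94 V) = 3.88 V.
Number of codes = 2^14 = 16384.
Step size = 3.88/16384 V = 236.8 µV.

236.8 µV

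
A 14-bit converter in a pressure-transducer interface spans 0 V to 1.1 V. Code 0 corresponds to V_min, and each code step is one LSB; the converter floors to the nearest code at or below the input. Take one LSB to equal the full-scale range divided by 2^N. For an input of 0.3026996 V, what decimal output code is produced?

Range is 1.1 V. LSB = 1.1 V / 2^14 ≈ 67.14 µV.
code = ⌊(V_in − V_min)/LSB⌋ = ⌊(V_in − V_min) × 2^14 / range⌋
     = ⌊(0.3026996 − (0)) × 16384 / 1.1⌋ = ⌊0.3026996 × 16384/1.1⌋
     = ⌊4508.573⌋ = 4508.

4508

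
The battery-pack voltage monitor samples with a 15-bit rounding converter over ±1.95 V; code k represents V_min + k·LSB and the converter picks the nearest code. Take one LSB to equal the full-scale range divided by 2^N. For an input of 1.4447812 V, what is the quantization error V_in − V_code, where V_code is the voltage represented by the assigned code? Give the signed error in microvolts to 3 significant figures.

+15.0 µV

The full-scale span is 1.95 − (-1.95) = 3.9 V. LSB = 3.9 V / 2^15 ≈ 119.0 µV.
(V_in − V_min)/LSB = (1.4447812 − (-1.95)) × 32768/3.9 = 28523.1257 → nearest code k = 28523.
V_code = V_min + k × range/2^15 = -1.95 + 28523 × 3.9/32768 = 1.4447662354 V.
Error = V_in − V_code = 1.4447812 − (1.4447662354) = +15.0 µV.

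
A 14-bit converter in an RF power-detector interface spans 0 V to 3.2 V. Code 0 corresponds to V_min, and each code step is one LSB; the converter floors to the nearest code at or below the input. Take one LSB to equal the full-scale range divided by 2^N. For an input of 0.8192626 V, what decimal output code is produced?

4194

Span = 3.2 V. LSB = 3.2 V / 2^14 ≈ 195.3 µV.
V_in − V_min = 0.8192626 − (0) = 0.8192626 V.
Divide by LSB: 0.8192626 × 16384/3.2 = 4194.6245.
Truncating gives code 4194.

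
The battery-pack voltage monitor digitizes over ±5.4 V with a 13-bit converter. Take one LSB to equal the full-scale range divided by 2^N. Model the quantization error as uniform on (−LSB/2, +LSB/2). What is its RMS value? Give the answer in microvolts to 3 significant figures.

381 µV

Range = 5.4 − (-5.4) = 10.8 V.
LSB = 10.8 V ÷ 2^13 = 10.8/8192 V = 1.3184 mV.
For a uniform distribution on [−LSB/2, +LSB/2], V_rms = LSB/√12 = 1.3184 mV/3.4641 = 381 µV.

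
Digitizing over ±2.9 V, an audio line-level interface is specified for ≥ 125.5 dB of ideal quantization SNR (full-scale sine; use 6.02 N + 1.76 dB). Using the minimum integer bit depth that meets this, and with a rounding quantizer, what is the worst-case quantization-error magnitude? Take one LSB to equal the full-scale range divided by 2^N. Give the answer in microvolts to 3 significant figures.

1.38 µV

Range = 2.9 − (-2.9) = 5.8 V.
N ≥ (125.5 − 1.76)/6.02 = 20.555 → N_min = 21.
LSB = 5.8 V / 2^21 = 2.7657 µV.
Max error for round-to-nearest is LSB/2 = 1.38 µV.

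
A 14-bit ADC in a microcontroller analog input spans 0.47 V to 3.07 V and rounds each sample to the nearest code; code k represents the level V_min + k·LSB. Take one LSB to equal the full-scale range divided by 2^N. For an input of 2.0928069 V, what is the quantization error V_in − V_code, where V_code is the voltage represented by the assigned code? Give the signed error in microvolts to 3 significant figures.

Full-scale range = 3.07 V − (0.47 V) = 2.6 V. LSB = 2.6 V / 2^14 ≈ 158.7 µV.
Position in LSBs: (2.0928069 − (0.47)) × 16384/2.6 = 10226.1801; rounding gives k = 10226.
V_code = V_min + k × range/2^14 = 0.47 + 10226 × 2.6/16384 = 2.0927783203 V.
V_in − V_code = 2.0928069 − (2.0927783203) = +28.6 µV.

+28.6 µV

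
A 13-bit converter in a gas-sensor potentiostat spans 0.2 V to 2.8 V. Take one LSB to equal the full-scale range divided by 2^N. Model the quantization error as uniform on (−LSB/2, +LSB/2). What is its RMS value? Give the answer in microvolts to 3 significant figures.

91.6 µV

Span: 2.8 V − (0.2 V) = 2.6 V.
LSB = 2.6 V / 2^13 = 317.38 µV.
For a uniform distribution on [−LSB/2, +LSB/2], V_rms = LSB/√12 = 317.38 µV/3.4641 = 91.6 µV.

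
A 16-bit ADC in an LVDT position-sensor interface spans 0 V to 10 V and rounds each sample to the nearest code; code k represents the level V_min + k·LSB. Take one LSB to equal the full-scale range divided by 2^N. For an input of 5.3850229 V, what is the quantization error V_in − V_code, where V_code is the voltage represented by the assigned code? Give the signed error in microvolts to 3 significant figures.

Span = 10 V. LSB = 10 V / 2^16 ≈ 152.6 µV.
(5.3850229 − (0)) / LSB = 5.3850229 × 65536/10 = 35291.2861. Nearest integer: k = 35291.
V_code = V_min + k × range/2^16 = 0 + 35291 × 10/65536 = 5.3849792480 V.
e = 5.3850229 − (5.3849792480) = +43.7 µV.

+43.7 µV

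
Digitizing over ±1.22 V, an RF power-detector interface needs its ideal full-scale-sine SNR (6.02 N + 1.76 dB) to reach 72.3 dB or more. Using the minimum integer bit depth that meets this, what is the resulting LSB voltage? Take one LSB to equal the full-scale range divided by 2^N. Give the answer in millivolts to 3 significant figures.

0.596 mV

The full-scale span is 1.22 − (-1.22) = 2.44 V.
6.02 N + 1.76 ≥ 72.3 gives N ≥ 11.718, so the minimum integer is 12.
LSB = 2.44 V ÷ 2^12 = 2.44/4096 V = 0.596 mV.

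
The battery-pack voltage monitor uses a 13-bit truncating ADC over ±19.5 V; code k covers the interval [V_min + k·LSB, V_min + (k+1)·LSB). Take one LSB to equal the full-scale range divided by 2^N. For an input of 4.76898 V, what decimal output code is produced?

5097

Range = 19.5 − (-19.5) = 39 V. LSB = 39 V / 2^13 ≈ 4.761 mV.
V_in − V_min = 4.76898 − (-19.5) = 24.26898 V.
Divide by LSB: 24.26898 × 8192/39 = 5097.7304.
Truncating gives code 5097.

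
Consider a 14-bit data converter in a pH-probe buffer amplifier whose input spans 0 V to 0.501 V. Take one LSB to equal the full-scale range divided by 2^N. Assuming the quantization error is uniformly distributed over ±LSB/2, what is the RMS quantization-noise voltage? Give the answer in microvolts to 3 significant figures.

Full-scale range = 0.501 V.
One LSB is 0.501 V / 16384 = 30.579 µV.
RMS of a uniform error over width LSB is LSB/√12 = 8.83 µV.

8.83 µV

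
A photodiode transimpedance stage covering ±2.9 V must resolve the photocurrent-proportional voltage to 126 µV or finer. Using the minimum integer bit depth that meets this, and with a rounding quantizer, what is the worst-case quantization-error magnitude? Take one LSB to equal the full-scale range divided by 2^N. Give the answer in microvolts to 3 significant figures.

Range = 2.9 − (-2.9) = 5.8 V.
Need 2^N ≥ 5.8 V / 126 µV = 46030 → N_min = 16.
Step size = 5.8/65536 V = 88.501 µV.
Max error for round-to-nearest is LSB/2 = 44.3 µV.

44.3 µV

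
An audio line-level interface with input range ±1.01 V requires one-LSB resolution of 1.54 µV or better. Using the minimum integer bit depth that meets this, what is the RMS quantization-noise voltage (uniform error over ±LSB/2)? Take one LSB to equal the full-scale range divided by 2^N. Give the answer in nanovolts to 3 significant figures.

The full-scale span is 1.01 − (-1.01) = 2.02 V.
Required number of levels: 2.02/1.54 µV = 1.3117e6; smallest N with 2^N ≥ that is 21.
LSB = 2.02 V / 2^21 = 0.96321 µV.
RMS noise = LSB/√12 = 278 nV.

278 nV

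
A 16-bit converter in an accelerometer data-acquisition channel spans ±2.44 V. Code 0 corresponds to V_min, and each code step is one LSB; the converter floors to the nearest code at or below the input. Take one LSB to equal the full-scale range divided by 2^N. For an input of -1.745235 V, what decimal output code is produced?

Full-scale range = 2.44 V − (-2.44 V) = 4.88 V. LSB = 4.88 V / 2^16 ≈ 74.46 µV.
V_in − V_min = -1.745235 − (-2.44) = 0.694765 V.
Divide by LSB: 0.694765 × 65536/4.88 = 9330.3523.
Truncating gives code 9330.

9330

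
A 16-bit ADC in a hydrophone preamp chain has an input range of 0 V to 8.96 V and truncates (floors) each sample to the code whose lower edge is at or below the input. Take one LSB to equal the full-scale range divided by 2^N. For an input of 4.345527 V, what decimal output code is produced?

Span = 8.96 V. LSB = 8.96 V / 2^16 ≈ 136.7 µV.
V_in − V_min = 4.345527 − (0) = 4.345527 V.
Divide by LSB: 4.345527 × 65536/8.96 = 31784.4261.
Truncating gives code 31784.

31784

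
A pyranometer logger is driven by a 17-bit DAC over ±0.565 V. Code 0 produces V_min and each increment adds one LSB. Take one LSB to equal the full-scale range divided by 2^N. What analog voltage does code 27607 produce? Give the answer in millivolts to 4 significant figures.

-327.0 mV

The full-scale span is 0.565 − (-0.565) = 1.13 V. LSB = 1.13 V / 2^17.
Output = V_min + (27607/131072) × range = -0.565 + 0.210625 × 1.13 V
      = -0.565 V + 0.238006 V = -0.326994 V.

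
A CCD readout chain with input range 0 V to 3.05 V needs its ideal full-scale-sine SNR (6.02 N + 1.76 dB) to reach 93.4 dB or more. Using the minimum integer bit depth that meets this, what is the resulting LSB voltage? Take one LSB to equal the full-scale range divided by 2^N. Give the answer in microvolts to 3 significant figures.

46.5 µV

Full-scale range = 3.05 V.
Solving 6.02 N ≥ 93.4 − 1.76: N ≥ 15.223. Round up → N = 16.
LSB = 3.05 V / 2^16 = 46.5 µV.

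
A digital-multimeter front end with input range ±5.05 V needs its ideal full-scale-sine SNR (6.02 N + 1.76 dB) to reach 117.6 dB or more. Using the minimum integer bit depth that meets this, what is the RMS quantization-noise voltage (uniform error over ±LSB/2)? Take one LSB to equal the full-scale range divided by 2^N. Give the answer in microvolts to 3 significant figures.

Range = 5.05 − (-5.05) = 10.1 V.
N ≥ (117.6 − 1.76)/6.02 = 19.243 → N_min = 20.
One LSB is 10.1 V / 1048576 = 9.6321 µV.
RMS noise = LSB/√12 = 2.78 µV.

2.78 µV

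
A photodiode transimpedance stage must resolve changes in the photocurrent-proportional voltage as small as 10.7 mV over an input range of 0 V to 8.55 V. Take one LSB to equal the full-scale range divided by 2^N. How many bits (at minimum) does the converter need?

Range is 8.55 V.
Levels needed ≥ 8.55/10.7 mV = 799.1. 2^10 = 1024 suffices, so N_min = 10.

10 bits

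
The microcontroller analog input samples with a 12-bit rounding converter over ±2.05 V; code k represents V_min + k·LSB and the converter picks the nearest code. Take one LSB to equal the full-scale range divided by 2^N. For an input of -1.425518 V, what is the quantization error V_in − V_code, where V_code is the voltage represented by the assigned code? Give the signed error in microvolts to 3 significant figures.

−127 µV

Full-scale range = 2.05 V − (-2.05 V) = 4.1 V. LSB = 4.1 V / 2^12 ≈ 1.001 mV.
Position in LSBs: (-1.425518 − (-2.05)) × 4096/4.1 = 623.8727; rounding gives k = 624.
V_code = -2.05 + (624/4096) × 4.1 = -1.425390625 V.
V_in − V_code = -1.425518 − (-1.425390625) = −127 µV.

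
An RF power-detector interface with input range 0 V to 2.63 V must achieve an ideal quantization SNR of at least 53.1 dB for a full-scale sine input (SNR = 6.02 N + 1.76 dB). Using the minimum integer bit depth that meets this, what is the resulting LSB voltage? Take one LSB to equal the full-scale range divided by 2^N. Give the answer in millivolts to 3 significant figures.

Span = 2.63 V.
6.02 N + 1.76 ≥ 53.1 gives N ≥ 8.528, so the minimum integer is 9.
LSB = 2.63 V / 2^9 = 5.14 mV.

5.14 mV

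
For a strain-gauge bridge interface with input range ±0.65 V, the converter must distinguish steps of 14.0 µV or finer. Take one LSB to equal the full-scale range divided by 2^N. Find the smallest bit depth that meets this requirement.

17 bits

The full-scale span is 0.65 − (-0.65) = 1.3 V.
Levels needed ≥ 1.3/14.0 µV = 92860. 2^17 = 131072 suffices, so N_min = 17.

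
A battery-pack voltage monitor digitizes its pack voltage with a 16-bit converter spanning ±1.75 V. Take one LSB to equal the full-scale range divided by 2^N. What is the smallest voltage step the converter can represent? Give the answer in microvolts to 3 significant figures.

Span: 1.75 V − (-1.75 V) = 3.5 V.
2^16 = 65536 levels.
One LSB is 3.5 V / 65536 = 53.4 µV.

53.4 µV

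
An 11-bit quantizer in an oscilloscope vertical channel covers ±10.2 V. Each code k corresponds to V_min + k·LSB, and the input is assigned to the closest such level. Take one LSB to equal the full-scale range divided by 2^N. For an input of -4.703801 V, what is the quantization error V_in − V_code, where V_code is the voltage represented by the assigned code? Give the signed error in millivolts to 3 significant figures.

Span: 10.2 V − (-10.2 V) = 20.4 V. LSB = 20.4 V / 2^11 ≈ 9.961 mV.
(-4.703801 − (-10.2)) / LSB = 5.496199 × 2048/20.4 = 551.7753. Nearest integer: k = 552.
V_code = V_min + k × range/2^11 = -10.2 + 552 × 20.4/2048 = -4.701562500 V.
Error = V_in − V_code = -4.703801 − (-4.701562500) = −2.24 mV.

−2.24 mV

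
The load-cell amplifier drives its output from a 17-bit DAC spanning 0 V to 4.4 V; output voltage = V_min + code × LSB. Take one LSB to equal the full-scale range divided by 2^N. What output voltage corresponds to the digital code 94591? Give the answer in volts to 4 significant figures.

3.175 V

V_FS = 4.4 V. LSB = 4.4 V / 2^17.
Output = V_min + (94591/131072) × range = 0 + 0.721672 × 4.4 V
      = 0 V + 3.17536 V = 3.17536 V.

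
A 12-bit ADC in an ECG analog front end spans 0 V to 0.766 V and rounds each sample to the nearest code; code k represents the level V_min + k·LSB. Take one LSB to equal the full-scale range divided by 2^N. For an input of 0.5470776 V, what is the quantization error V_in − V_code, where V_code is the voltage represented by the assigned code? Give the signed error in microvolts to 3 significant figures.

+68.3 µV

V_FS = 0.766 V. LSB = 0.766 V / 2^12 ≈ 187.0 µV.
(0.5470776 − (0)) / LSB = 0.5470776 × 4096/0.766 = 2925.3653. Nearest integer: k = 2925.
V_code = V_min + k × range/2^12 = 0 + 2925 × 0.766/4096 = 0.5470092773 V.
e = 0.5470776 − (0.5470092773) = +68.3 µV.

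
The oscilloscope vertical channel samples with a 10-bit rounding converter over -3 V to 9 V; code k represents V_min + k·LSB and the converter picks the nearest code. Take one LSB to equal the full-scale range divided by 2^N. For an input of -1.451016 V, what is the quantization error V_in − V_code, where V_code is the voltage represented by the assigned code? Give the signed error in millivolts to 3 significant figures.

+2.11 mV

Span: 9 V − (-3 V) = 12 V. LSB = 12 V / 2^10 ≈ 11.72 mV.
(V_in − V_min)/LSB = (-1.451016 − (-3)) × 1024/12 = 132.1800 → nearest code k = 132.
Reconstructed level: -3 + 132 × 12/1024 V = -1.453125000 V.
V_in − V_code = -1.451016 − (-1.453125000) = +2.11 mV.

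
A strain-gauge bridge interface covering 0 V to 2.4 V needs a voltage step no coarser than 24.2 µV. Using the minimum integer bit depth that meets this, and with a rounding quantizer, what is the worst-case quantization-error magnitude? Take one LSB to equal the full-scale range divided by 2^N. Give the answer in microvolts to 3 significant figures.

9.16 µV

Full-scale range = 2.4 V.
2.4 V / 24.2 µV = 99170. Since 2^16 = 65536 and 2^17 = 131072, N = 17.
LSB = 2.4 V ÷ 2^17 = 2.4/131072 V = 18.311 µV.
Max error for round-to-nearest is LSB/2 = 9.16 µV.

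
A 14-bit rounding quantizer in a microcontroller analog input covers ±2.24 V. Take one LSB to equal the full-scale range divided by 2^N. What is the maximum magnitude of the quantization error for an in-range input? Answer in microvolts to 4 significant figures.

136.7 µV

Span: 2.24 V − (-2.24 V) = 4.48 V.
Step size = 4.48/16384 V = 273.438 µV.
Worst-case error for round-to-nearest is half an LSB: 136.7 µV.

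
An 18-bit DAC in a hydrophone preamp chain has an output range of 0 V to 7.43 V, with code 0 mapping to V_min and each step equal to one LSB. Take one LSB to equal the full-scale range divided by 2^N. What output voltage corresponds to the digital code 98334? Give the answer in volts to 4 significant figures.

2.787 V

Span = 7.43 V. LSB = 7.43 V / 2^18.
Output = V_min + (98334/262144) × range = 0 + 0.375114 × 7.43 V
      = 0 + 2.78710 = 2.78710 V.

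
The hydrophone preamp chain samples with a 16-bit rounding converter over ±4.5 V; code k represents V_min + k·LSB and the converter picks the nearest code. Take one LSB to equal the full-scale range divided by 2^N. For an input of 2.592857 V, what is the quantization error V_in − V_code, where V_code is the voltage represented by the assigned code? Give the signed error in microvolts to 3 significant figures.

Range = 4.5 − (-4.5) = 9 V. LSB = 9 V / 2^16 ≈ 137.3 µV.
Position in LSBs: (2.592857 − (-4.5)) × 65536/9 = 51648.6085; rounding gives k = 51649.
Reconstructed level: -4.5 + 51649 × 9/65536 V = 2.5929107666 V.
Error = V_in − V_code = 2.592857 − (2.5929107666) = −53.8 µV.

−53.8 µV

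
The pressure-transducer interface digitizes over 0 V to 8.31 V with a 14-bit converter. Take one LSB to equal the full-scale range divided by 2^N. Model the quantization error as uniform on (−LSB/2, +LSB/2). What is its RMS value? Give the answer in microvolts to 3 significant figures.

146 µV

V_FS = 8.31 V.
LSB = 8.31 V / 2^14 = 0.50720 mV.
For a uniform distribution on [−LSB/2, +LSB/2], V_rms = LSB/√12 = 0.50720 mV/3.4641 = 146 µV.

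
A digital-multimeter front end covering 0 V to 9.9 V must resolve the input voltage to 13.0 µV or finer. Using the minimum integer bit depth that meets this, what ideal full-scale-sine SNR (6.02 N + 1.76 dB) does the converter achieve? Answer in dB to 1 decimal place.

122.2 dB

Span = 9.9 V.
Need 2^N ≥ 9.9 V / 13.0 µV = 761500 → N_min = 20.
SNR = 6.02 × 20 + 1.76 = 122.16 dB.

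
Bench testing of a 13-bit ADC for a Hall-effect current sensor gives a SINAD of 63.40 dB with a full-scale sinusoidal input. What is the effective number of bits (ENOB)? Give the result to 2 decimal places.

ENOB = (SINAD − 1.76) / 6.02 = (63.40 − 1.76) / 6.02 = 61.64 / 6.02 = 10.2392.

10.24 bits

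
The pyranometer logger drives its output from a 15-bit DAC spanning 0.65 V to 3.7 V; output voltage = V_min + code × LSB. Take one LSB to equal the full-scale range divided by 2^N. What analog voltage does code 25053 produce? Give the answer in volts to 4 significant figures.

2.982 V

The full-scale span is 3.7 − (0.65) = 3.05 V. LSB = 3.05 V / 2^15.
Output = V_min + (25053/32768) × range = 0.65 + 0.764557 × 3.05 V
      = 0.65 + 2.33190 = 2.98190 V.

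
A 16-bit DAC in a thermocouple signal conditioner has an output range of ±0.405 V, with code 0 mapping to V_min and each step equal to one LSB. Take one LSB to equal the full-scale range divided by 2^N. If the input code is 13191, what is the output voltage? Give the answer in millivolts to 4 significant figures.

-242.0 mV

Span: 0.405 V − (-0.405 V) = 0.81 V. LSB = 0.81 V / 2^16.
V_out = -0.405 + 13191 × (0.81/65536) V
      = -0.405 V + 0.163036 V = -0.241964 V.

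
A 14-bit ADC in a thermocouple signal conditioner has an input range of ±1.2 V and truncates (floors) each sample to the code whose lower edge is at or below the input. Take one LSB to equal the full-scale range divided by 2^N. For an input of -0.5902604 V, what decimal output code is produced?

The full-scale span is 1.2 − (-1.2) = 2.4 V. LSB = 2.4 V / 2^14 ≈ 146.5 µV.
code = ⌊(V_in − V_min)/LSB⌋ = ⌊(V_in − V_min) × 2^14 / range⌋
     = ⌊(-0.5902604 − (-1.2)) × 16384 / 2.4⌋ = ⌊0.6097396 × 16384/2.4⌋
     = ⌊4162.489⌋ = 4162.

4162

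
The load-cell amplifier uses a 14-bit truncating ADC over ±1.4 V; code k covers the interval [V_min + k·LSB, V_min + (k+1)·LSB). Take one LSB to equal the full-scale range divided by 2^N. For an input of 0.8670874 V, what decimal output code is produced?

13265

The full-scale span is 1.4 − (-1.4) = 2.8 V. LSB = 2.8 V / 2^14 ≈ 170.9 µV.
(V_in − V_min) × 2^14/range = (0.8670874 − (-1.4)) × 16384/2.8 = 13265.700.
Floor → code = 13265.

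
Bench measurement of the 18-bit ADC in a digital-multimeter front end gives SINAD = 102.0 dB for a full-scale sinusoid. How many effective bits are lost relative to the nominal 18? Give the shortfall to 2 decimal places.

ENOB = (SINAD − 1.76)/6.02 = (102.0 − 1.76)/6.02 = 16.6512 bits.
18 − 16.6512 = 1.35 bits below nominal.

1.35 bits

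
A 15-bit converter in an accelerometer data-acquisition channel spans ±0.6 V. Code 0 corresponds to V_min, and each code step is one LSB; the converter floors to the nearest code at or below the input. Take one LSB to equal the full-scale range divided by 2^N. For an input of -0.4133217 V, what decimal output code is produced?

Full-scale range = 0.6 V − (-0.6 V) = 1.2 V. LSB = 1.2 V / 2^15 ≈ 36.62 µV.
(V_in − V_min) × 2^15/range = (-0.4133217 − (-0.6)) × 32768/1.2 = 5097.562.
Floor → code = 5097.

5097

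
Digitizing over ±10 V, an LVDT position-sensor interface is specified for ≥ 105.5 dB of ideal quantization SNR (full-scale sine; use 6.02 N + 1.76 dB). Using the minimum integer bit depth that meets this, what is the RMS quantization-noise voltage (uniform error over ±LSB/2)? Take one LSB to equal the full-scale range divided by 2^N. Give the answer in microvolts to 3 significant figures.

The full-scale span is 10 − (-10) = 20 V.
N ≥ (105.5 − 1.76)/6.02 = 17.233 → N_min = 18.
Step size = 20/262144 V = 76.294 µV.
RMS noise = LSB/√12 = 22.0 µV.

22.0 µV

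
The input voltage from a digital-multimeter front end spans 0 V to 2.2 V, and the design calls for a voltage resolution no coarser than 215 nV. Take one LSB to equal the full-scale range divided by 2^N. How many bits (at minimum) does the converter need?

24 bits

Full-scale range = 2.2 V.
Need 2^N ≥ 2.2 V / 215 nV = 1.023e7 → N_min = 24.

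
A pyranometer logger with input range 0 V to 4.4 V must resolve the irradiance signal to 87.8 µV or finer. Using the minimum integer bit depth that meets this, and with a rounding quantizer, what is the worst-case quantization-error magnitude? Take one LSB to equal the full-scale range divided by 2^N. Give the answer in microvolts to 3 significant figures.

V_FS = 4.4 V.
Levels needed ≥ 4.4/87.8 µV = 50110. 2^16 = 65536 suffices, so N_min = 16.
LSB = 4.4 V / 2^16 = 67.139 µV.
|e|_max = LSB/2 = 33.6 µV.

33.6 µV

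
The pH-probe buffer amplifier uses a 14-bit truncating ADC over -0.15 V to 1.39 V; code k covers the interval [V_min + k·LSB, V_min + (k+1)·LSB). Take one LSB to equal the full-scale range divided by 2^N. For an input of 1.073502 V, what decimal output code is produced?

13016

Range = 1.39 − (-0.15) = 1.54 V. LSB = 1.54 V / 2^14 ≈ 93.99 µV.
(V_in − V_min) × 2^14/range = (1.073502 − (-0.15)) × 16384/1.54 = 13016.790.
Floor → code = 13016.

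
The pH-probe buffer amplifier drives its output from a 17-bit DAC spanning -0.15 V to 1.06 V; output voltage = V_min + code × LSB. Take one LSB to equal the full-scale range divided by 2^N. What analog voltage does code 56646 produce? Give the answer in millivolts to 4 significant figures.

Range = 1.06 − (-0.15) = 1.21 V. LSB = 1.21 V / 2^17.
V_out = -0.15 + 56646 × (1.21/131072) V
      = -0.15 + 0.522931 = 0.372931 V.

372.9 mV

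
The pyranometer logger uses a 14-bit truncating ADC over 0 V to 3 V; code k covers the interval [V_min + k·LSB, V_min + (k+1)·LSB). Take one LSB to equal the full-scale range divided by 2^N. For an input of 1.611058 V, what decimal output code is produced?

Full-scale range = 3 V. LSB = 3 V / 2^14 ≈ 183.1 µV.
code = ⌊(V_in − V_min)/LSB⌋ = ⌊(V_in − V_min) × 2^14 / range⌋
     = ⌊(1.611058 − (0)) × 16384 / 3⌋ = ⌊1.611058 × 16384/3⌋
     = ⌊8798.525⌋ = 8798.

8798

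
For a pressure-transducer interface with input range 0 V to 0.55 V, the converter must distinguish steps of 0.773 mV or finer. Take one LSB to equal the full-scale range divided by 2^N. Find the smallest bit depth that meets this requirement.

Span = 0.55 V.
0.55 V / 0.773 mV = 711.5. Since 2^9 = 512 and 2^10 = 1024, N = 10.

10 bits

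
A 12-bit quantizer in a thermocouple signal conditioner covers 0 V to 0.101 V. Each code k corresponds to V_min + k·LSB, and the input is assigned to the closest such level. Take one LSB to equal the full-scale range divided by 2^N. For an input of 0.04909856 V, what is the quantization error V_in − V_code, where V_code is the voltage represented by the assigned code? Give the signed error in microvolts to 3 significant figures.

Span = 0.101 V. LSB = 0.101 V / 2^12 ≈ 24.66 µV.
(0.04909856 − (0)) / LSB = 0.04909856 × 4096/0.101 = 1991.1654. Nearest integer: k = 1991.
V_code = 0 + (1991/4096) × 0.101 = 0.04909448242 V.
e = 0.04909856 − (0.04909448242) = +4.08 µV.

+4.08 µV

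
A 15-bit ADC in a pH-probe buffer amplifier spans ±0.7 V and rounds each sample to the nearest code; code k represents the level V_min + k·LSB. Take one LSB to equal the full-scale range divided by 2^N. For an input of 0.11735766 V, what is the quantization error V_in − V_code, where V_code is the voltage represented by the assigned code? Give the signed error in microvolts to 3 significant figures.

−6.84 µV

Range = 0.7 − (-0.7) = 1.4 V. LSB = 1.4 V / 2^15 ≈ 42.72 µV.
(V_in − V_min)/LSB = (0.11735766 − (-0.7)) × 32768/1.4 = 19130.8399 → nearest code k = 19131.
V_code = -0.7 + (19131/32768) × 1.4 = 0.11736450195 V.
V_in − V_code = 0.11735766 − (0.11736450195) = −6.84 µV.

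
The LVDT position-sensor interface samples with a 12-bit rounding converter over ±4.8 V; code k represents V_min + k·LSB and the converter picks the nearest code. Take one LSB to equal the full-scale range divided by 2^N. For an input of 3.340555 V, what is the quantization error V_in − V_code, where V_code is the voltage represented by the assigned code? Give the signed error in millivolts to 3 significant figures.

+0.711 mV

The full-scale span is 4.8 − (-4.8) = 9.6 V. LSB = 9.6 V / 2^12 ≈ 2.344 mV.
(V_in − V_min)/LSB = (3.340555 − (-4.8)) × 4096/9.6 = 3473.3035 → nearest code k = 3473.
Reconstructed level: -4.8 + 3473 × 9.6/4096 V = 3.339843750 V.
Error = V_in − V_code = 3.340555 − (3.339843750) = +0.711 mV.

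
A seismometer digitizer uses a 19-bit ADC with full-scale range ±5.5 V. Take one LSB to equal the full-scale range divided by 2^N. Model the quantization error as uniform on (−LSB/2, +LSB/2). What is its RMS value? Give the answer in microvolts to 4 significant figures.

Range = 5.5 − (-5.5) = 11 V.
LSB = 11 V / 2^19 = 20.9808 µV.
V_rms = LSB/√12 = 20.9808 µV / √12 = 6.057 µV.

6.057 µV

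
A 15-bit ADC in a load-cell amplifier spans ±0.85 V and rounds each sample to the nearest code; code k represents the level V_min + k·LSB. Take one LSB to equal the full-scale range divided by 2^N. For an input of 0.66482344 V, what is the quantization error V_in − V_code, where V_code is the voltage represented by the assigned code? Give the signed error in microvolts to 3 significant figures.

−17.3 µV

Range = 0.85 − (-0.85) = 1.7 V. LSB = 1.7 V / 2^15 ≈ 51.88 µV.
(0.66482344 − (-0.85)) / LSB = 1.51482344 × 32768/1.7 = 29198.6673. Nearest integer: k = 29199.
Reconstructed level: -0.85 + 29199 × 1.7/32768 V = 0.66484069824 V.
e = 0.66482344 − (0.66484069824) = −17.3 µV.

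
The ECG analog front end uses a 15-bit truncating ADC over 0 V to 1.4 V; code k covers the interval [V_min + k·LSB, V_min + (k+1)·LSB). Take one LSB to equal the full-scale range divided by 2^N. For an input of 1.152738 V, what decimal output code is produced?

Range is 1.4 V. LSB = 1.4 V / 2^15 ≈ 42.72 µV.
V_in − V_min = 1.152738 − (0) = 1.152738 V.
Divide by LSB: 1.152738 × 32768/1.4 = 26980.6563.
Truncating gives code 26980.

26980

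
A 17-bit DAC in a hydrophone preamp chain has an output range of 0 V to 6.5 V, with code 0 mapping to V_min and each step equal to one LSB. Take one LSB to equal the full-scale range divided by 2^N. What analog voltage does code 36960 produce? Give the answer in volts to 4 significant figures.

1.833 V

V_FS = 6.5 V. LSB = 6.5 V / 2^17.
V_out = V_min + code × LSB = 0 V + 36960 × 6.5 V / 131072
      = 0 + 1.83289 = 1.83289 V.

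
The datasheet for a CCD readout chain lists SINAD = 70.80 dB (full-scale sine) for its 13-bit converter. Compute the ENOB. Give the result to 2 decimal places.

ENOB = (70.80 − 1.76)/6.02 = 11.4684 bits.

11.47 bits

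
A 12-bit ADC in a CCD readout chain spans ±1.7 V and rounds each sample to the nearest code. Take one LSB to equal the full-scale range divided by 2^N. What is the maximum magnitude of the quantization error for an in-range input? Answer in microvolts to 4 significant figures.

Span: 1.7 V − (-1.7 V) = 3.4 V.
LSB = 3.4 V / 2^12 = 0.830078 mV.
|e|_max = LSB/2 = 415.0 µV.

415.0 µV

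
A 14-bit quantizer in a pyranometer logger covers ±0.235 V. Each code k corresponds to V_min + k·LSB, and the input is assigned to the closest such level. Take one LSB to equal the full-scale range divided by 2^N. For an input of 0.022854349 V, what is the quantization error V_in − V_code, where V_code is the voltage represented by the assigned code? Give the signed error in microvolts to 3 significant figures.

−8.81 µV

Span: 0.235 V − (-0.235 V) = 0.47 V. LSB = 0.47 V / 2^14 ≈ 28.69 µV.
(0.022854349 − (-0.235)) / LSB = 0.257854349 × 16384/0.47 = 8988.6929. Nearest integer: k = 8989.
V_code = -0.235 + (8989/16384) × 0.47 = 0.022863159180 V.
V_in − V_code = 0.022854349 − (0.022863159180) = −8.81 µV.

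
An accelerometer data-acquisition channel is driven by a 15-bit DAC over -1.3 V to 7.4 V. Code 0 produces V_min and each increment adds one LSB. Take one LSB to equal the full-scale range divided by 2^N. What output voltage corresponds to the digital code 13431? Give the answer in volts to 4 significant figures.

Full-scale range = 7.4 V − (-1.3 V) = 8.7 V. LSB = 8.7 V / 2^15.
V_out = V_min + code × LSB = -1.3 V + 13431 × 8.7 V / 32768
      = -1.3 + 3.56597 = 2.26597 V.

2.266 V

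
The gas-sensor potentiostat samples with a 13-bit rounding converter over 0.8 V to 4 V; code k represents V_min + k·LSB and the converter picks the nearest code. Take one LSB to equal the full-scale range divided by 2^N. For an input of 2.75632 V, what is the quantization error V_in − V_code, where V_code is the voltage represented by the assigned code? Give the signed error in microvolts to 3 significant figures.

Full-scale range = 4 V − (0.8 V) = 3.2 V. LSB = 3.2 V / 2^13 ≈ 390.6 µV.
Position in LSBs: (2.75632 − (0.8)) × 8192/3.2 = 5008.1792; rounding gives k = 5008.
V_code = V_min + k × range/2^13 = 0.8 + 5008 × 3.2/8192 = 2.756250000 V.
V_in − V_code = 2.75632 − (2.756250000) = +70.0 µV.

+70.0 µV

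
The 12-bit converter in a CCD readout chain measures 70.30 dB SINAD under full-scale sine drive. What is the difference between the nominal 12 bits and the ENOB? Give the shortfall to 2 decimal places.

N_eff = (70.30 − 1.76)/6.02 = 11.3854 bits.
12 − 11.3854 = 0.61 bits below nominal.

0.61 bits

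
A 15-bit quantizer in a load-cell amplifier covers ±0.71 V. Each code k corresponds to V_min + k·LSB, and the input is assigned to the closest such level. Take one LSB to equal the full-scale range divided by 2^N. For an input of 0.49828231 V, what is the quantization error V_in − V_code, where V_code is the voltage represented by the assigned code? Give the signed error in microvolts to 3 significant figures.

+16.9 µV

Full-scale range = 0.71 V − (-0.71 V) = 1.42 V. LSB = 1.42 V / 2^15 ≈ 43.33 µV.
(0.49828231 − (-0.71)) / LSB = 1.20828231 × 32768/1.42 = 27882.3907. Nearest integer: k = 27882.
Reconstructed level: -0.71 + 27882 × 1.42/32768 V = 0.49826538086 V.
e = 0.49828231 − (0.49826538086) = +16.9 µV.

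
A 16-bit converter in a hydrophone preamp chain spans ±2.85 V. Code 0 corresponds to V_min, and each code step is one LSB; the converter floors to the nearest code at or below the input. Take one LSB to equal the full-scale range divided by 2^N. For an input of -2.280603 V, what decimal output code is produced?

6546

Full-scale range = 2.85 V − (-2.85 V) = 5.7 V. LSB = 5.7 V / 2^16 ≈ 86.98 µV.
code = ⌊(V_in − V_min)/LSB⌋ = ⌊(V_in − V_min) × 2^16 / range⌋
     = ⌊(-2.280603 − (-2.85)) × 65536 / 5.7⌋ = ⌊0.569397 × 65536/5.7⌋
     = ⌊6546.667⌋ = 6546.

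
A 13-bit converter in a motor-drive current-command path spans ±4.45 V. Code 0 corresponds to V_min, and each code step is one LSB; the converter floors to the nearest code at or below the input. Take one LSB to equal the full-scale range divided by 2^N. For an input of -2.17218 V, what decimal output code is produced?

2096

Full-scale range = 4.45 V − (-4.45 V) = 8.9 V. LSB = 8.9 V / 2^13 ≈ 1.086 mV.
V_in − V_min = -2.17218 − (-4.45) = 2.27782 V.
Divide by LSB: 2.27782 × 8192/8.9 = 2096.6181.
Truncating gives code 2096.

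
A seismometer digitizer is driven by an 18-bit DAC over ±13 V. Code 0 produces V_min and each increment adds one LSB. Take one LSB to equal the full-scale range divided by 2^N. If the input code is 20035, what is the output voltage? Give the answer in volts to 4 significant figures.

-11.01 V

Range = 13 − (-13) = 26 V. LSB = 26 V / 2^18.
V_out = V_min + code × LSB = -13 V + 20035 × 26 V / 262144
      = -13 + 1.98711 = -11.0129 V.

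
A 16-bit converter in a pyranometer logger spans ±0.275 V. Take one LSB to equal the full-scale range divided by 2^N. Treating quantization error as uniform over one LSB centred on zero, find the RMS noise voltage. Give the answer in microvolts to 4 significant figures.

The full-scale span is 0.275 − (-0.275) = 0.55 V.
LSB = 0.55 V / 2^16 = 8.39233 µV.
V_rms = LSB/√12 = 8.39233 µV / √12 = 2.423 µV.

2.423 µV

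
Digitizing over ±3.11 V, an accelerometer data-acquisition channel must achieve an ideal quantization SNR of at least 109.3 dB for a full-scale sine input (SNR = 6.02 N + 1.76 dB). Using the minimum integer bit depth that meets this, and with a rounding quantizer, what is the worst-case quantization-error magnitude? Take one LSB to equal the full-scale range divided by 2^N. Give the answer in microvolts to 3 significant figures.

11.9 µV

Span: 3.11 V − (-3.11 V) = 6.22 V.
Solving 6.02 N ≥ 109.3 − 1.76: N ≥ 17.864. Round up → N = 18.
LSB = 6.22 V ÷ 2^18 = 6.22/262144 V = 23.727 µV.
Half an LSB is 11.9 µV.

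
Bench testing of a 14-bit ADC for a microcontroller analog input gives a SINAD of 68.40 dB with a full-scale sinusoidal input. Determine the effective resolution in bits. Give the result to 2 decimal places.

11.07 bits

(68.40 − 1.76) / 6.02 = 66.64/6.02 = 11.0698 effective bits.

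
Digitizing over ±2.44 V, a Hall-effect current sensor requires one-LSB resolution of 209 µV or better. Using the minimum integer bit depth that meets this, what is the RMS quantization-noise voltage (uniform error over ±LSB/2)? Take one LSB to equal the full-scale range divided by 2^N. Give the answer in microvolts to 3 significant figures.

43.0 µV

Span: 2.44 V − (-2.44 V) = 4.88 V.
Levels needed ≥ 4.88/209 µV = 23350. 2^15 = 32768 suffices, so N_min = 15.
Step size = 4.88/32768 V = 148.93 µV.
RMS noise = LSB/√12 = 43.0 µV.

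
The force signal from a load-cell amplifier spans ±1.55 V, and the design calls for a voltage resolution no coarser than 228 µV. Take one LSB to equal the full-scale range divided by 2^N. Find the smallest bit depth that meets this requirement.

The full-scale span is 1.55 − (-1.55) = 3.1 V.
Required number of levels: 3.1/228 µV = 13596; smallest N with 2^N ≥ that is 14.

14 bits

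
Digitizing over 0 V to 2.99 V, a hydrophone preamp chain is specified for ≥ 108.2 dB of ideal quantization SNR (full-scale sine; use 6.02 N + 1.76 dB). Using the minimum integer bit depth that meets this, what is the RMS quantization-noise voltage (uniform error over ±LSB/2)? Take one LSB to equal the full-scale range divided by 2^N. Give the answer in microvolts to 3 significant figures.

Span = 2.99 V.
6.02 N + 1.76 ≥ 108.2 gives N ≥ 17.681, so the minimum integer is 18.
LSB = 2.99 V / 2^18 = 11.406 µV.
V_rms = LSB/√12 = 3.29 µV.

3.29 µV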